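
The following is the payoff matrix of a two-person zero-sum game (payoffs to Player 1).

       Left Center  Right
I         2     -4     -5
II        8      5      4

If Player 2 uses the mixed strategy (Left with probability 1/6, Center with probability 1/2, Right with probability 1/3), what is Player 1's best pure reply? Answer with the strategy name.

II

Expected payoff of I: (1/6)·2 + (1/2)·(-4) + (1/3)·(-5) = -10/3.
Expected payoff of II: (1/6)·8 + (1/2)·5 + (1/3)·4 = 31/6.
The largest is 31/6, so Player 1's best response is II.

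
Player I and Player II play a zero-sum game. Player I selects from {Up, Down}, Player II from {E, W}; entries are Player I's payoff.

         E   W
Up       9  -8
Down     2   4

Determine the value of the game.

Row minima: Up → -8, Down → 2; maximin = 2.
Column maxima: E → 9, W → 4; minimax = 4.
2 ≠ 4, so there is no saddle point; optimal play is mixed.
Let Player I play Up with probability p. Expected payoff against E: 9p + 2(1−p) = 7p + 2; against W: (-8)p + 4(1−p) = −12p + 4.
Setting these equal: 7p + 2 = −12p + 4 ⇒ 19p = 2 ⇒ p = 2/19, and the value is (7)·(2/19) + 2 = 52/19.
For Player II: with q = P(E), equating Up's and Down's payoffs gives 17q − 8 = −2q + 4 ⇒ q = 12/19.

52/19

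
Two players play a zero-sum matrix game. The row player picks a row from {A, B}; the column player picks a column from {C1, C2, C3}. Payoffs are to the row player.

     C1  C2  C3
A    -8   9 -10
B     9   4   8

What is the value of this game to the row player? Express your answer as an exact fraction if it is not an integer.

Row minima: A → -10, B → 4; maximin = 4.
Column maxima: C1 → 9, C2 → 9, C3 → 8; minimax = 8.
4 ≠ 8, so there is no saddle point; optimal play is mixed.
C1 is strictly dominated by C3 (it gives the row player strictly more in every row), so the column player never plays it.
On the remaining 2×2 (A, B vs C2, C3):
Let the row player play A with probability p. Expected payoff against C2: 9p + 4(1−p) = 5p + 4; against C3: (-10)p + 8(1−p) = −18p + 8.
Setting these equal: 5p + 4 = −18p + 8 ⇒ 23p = 4 ⇒ p = 4/23, and the value is (5)·(4/23) + 4 = 112/23.
For the column player: with q = P(C2), equating A's and B's payoffs gives 19q − 10 = −4q + 8 ⇒ q = 18/23.

112/23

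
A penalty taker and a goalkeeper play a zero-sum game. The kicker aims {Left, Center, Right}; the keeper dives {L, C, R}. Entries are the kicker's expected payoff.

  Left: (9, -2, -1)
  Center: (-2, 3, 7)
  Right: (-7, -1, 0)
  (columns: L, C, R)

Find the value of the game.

Row minima: Left → -2, Center → -2, Right → -7; maximin = -2.
Column maxima: L → 9, C → 3, R → 7; minimax = 3.
-2 ≠ 3, so there is no saddle point; optimal play is mixed.
Right is strictly dominated by Center, so the kicker never plays it.
R is strictly dominated by C (it gives the kicker strictly more in every row), so the keeper never plays it.
On the remaining 2×2 (Left, Center vs L, C):
Let the kicker play Left with probability p. Expected payoff against L: 9p + (-2)(1−p) = 11p − 2; against C: (-2)p + 3(1−p) = −5p + 3.
Setting these equal: 11p − 2 = −5p + 3 ⇒ 16p = 5 ⇒ p = 5/16, and the value is (11)·(5/16) − 2 = 23/16.
For the keeper: with q = P(L), equating Left's and Center's payoffs gives 11q − 2 = −5q + 3 ⇒ q = 5/16.

23/16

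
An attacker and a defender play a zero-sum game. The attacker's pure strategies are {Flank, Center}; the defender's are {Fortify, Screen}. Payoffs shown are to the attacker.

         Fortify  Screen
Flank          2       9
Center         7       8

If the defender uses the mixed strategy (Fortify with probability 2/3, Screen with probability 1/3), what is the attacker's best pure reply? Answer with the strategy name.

Center

Expected payoff of Flank: (2/3)·2 + (1/3)·9 = 13/3.
Expected payoff of Center: (2/3)·7 + (1/3)·8 = 22/3.
The largest is 22/3, so the attacker's best response is Center.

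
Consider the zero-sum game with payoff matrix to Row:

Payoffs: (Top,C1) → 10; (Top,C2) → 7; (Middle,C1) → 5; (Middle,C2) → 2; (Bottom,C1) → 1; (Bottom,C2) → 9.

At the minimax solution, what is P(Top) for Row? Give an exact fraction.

Row minima: Top → 7, Middle → 2, Bottom → 1; maximin = 7.
Column maxima: C1 → 10, C2 → 9; minimax = 9.
7 ≠ 9, so there is no saddle point; optimal play is mixed.
Middle is strictly dominated by Top, so Row never plays it.
On the remaining 2×2 (Top, Bottom vs C1, C2):
Let Row play Top with probability p. Expected payoff against C1: 10p + 1(1−p) = 9p + 1; against C2: 7p + 9(1−p) = −2p + 9.
Setting these equal: 9p + 1 = −2p + 9 ⇒ 11p = 8 ⇒ p = 8/11, and the value is (9)·(8/11) + 1 = 83/11.
For Column: with q = P(C1), equating Top's and Bottom's payoffs gives 3q + 7 = −8q + 9 ⇒ q = 2/11.

8/11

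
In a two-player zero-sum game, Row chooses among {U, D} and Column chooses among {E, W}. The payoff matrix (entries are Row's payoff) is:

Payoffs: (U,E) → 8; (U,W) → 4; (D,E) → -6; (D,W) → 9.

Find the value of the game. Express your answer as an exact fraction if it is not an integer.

96/19

Row minima: U → 4, D → -6; maximin = 4.
Column maxima: E → 8, W → 9; minimax = 8.
4 ≠ 8, so there is no saddle point; optimal play is mixed.
Let Row play U with probability p. Expected payoff against E: 8p + (-6)(1−p) = 14p − 6; against W: 4p + 9(1−p) = −5p + 9.
Setting these equal: 14p − 6 = −5p + 9 ⇒ 19p = 15 ⇒ p = 15/19, and the value is (14)·(15/19) − 6 = 96/19.
For Column: with q = P(E), equating U's and D's payoffs gives 4q + 4 = −15q + 9 ⇒ q = 5/19.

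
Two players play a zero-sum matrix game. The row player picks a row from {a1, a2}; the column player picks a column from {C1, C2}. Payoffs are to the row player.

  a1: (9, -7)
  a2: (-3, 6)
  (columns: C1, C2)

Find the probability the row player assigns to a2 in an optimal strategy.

16/25

Row minima: a1 → -7, a2 → -3; maximin = -3.
Column maxima: C1 → 9, C2 → 6; minimax = 6.
-3 ≠ 6, so there is no saddle point; optimal play is mixed.
Let the row player play a1 with probability p. Expected payoff against C1: 9p + (-3)(1−p) = 12p − 3; against C2: (-7)p + 6(1−p) = −13p + 6.
Setting these equal: 12p − 3 = −13p + 6 ⇒ 25p = 9 ⇒ p = 9/25, and the value is (12)·(9/25) − 3 = 33/25.
For the column player: with q = P(C1), equating a1's and a2's payoffs gives 16q − 7 = −9q + 6 ⇒ q = 13/25.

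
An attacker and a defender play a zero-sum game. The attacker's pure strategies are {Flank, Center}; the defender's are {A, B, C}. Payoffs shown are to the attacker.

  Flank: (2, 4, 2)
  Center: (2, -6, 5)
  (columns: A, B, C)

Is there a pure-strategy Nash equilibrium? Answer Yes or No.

Yes

Row minima: Flank → 2, Center → -6; maximin = 2.
Column maxima: A → 2, B → 4, C → 5; minimax = 2.
maximin = minimax = 2, so a saddle point exists.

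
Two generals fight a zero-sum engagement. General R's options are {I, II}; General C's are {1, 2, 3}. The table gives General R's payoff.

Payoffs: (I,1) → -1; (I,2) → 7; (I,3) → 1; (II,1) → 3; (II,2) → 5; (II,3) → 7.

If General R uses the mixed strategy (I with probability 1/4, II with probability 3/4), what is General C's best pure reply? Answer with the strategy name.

1

If General C plays 1, General R's expected payoff is (1/4)·(-1) + (3/4)·3 = 2.
If General C plays 2, General R's expected payoff is (1/4)·7 + (3/4)·5 = 11/2.
If General C plays 3, General R's expected payoff is (1/4)·1 + (3/4)·7 = 11/2.
General C minimizes General R's payoff; the smallest is 2, so the best response is 1.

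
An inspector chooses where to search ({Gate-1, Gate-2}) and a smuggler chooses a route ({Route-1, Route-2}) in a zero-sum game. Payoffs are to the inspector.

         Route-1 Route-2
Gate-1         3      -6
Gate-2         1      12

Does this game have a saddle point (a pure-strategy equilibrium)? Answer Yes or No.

Row minima: Gate-1 → -6, Gate-2 → 1; maximin = 1.
Column maxima: Route-1 → 3, Route-2 → 12; minimax = 3.
1 ≠ 3, so no pure-strategy equilibrium exists.

No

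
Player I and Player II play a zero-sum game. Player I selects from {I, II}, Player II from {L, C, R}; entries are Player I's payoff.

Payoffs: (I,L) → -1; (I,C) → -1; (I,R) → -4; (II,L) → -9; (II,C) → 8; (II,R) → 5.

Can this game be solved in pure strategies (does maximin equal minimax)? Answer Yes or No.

Row minima: I → -4, II → -9; maximin = -4.
Column maxima: L → -1, C → 8, R → 5; minimax = -1.
-4 ≠ -1, so no pure-strategy equilibrium exists.

No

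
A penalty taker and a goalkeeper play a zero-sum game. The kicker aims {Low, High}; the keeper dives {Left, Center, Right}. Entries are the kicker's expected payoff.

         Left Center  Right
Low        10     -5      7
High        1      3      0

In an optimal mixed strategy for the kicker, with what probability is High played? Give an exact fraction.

4/5

Row minima: Low → -5, High → 0; maximin = 0.
Column maxima: Left → 10, Center → 3, Right → 7; minimax = 3.
0 ≠ 3, so there is no saddle point; optimal play is mixed.
Left is strictly dominated by Right (it gives the kicker strictly more in every row), so the keeper never plays it.
On the remaining 2×2 (Low, High vs Center, Right):
Let the kicker play Low with probability p. Expected payoff against Center: (-5)p + 3(1−p) = −8p + 3; against Right: 7p + 0(1−p) = 7p.
Setting these equal: −8p + 3 = 7p ⇒ −15p = -3 ⇒ p = 1/5, and the value is (-8)·(1/5) + 3 = 7/5.
For the keeper: with q = P(Center), equating Low's and High's payoffs gives −12q + 7 = 3q ⇒ q = 7/15.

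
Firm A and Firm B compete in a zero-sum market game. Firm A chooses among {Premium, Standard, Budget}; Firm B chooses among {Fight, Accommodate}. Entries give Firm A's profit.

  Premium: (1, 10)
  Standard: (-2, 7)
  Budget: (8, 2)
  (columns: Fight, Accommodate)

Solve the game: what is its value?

26/5

Row minima: Premium → 1, Standard → -2, Budget → 2; maximin = 2.
Column maxima: Fight → 8, Accommodate → 10; minimax = 8.
2 ≠ 8, so there is no saddle point; optimal play is mixed.
Standard is strictly dominated by Premium, so Firm A never plays it.
On the remaining 2×2 (Premium, Budget vs Fight, Accommodate):
Let Firm A play Premium with probability p. Expected payoff against Fight: 1p + 8(1−p) = −7p + 8; against Accommodate: 10p + 2(1−p) = 8p + 2.
Setting these equal: −7p + 8 = 8p + 2 ⇒ −15p = -6 ⇒ p = 2/5, and the value is (-7)·(2/5) + 8 = 26/5.
For Firm B: with q = P(Fight), equating Premium's and Budget's payoffs gives −9q + 10 = 6q + 2 ⇒ q = 8/15.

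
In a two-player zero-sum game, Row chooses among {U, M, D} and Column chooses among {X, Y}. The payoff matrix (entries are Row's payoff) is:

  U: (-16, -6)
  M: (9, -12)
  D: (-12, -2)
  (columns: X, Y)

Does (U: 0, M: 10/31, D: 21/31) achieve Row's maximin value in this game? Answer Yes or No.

Yes

Against X this mix gives (10/31)·9 + (21/31)·(-12) = -162/31.
Against Y this mix gives (10/31)·(-12) + (21/31)·(-2) = -162/31.
All of Column's active replies (X, Y) yield -162/31, and no column does worse for Row. The mix makes Column indifferent and guarantees -162/31, so it is optimal.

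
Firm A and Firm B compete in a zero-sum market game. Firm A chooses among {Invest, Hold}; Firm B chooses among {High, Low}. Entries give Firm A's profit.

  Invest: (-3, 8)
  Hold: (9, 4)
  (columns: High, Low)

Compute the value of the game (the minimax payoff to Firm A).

21/4

Row minima: Invest → -3, Hold → 4; maximin = 4.
Column maxima: High → 9, Low → 8; minimax = 8.
4 ≠ 8, so there is no saddle point; optimal play is mixed.
Let Firm A play Invest with probability p. Expected payoff against High: (-3)p + 9(1−p) = −12p + 9; against Low: 8p + 4(1−p) = 4p + 4.
Setting these equal: −12p + 9 = 4p + 4 ⇒ −16p = -5 ⇒ p = 5/16, and the value is (-12)·(5/16) + 9 = 21/4.
For Firm B: with q = P(High), equating Invest's and Hold's payoffs gives −11q + 8 = 5q + 4 ⇒ q = 1/4.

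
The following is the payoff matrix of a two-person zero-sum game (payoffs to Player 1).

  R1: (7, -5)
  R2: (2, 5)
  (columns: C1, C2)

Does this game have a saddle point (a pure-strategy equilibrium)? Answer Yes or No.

No

Row minima: R1 → -5, R2 → 2; maximin = 2.
Column maxima: C1 → 7, C2 → 5; minimax = 5.
2 ≠ 5, so no pure-strategy equilibrium exists.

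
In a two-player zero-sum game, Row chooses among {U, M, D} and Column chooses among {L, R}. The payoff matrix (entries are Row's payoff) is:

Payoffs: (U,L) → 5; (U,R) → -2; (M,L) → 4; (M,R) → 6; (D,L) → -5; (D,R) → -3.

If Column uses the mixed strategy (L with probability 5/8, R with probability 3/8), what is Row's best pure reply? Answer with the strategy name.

Expected payoff of U: (5/8)·5 + (3/8)·(-2) = 19/8.
Expected payoff of M: (5/8)·4 + (3/8)·6 = 19/4.
Expected payoff of D: (5/8)·(-5) + (3/8)·(-3) = -17/4.
The largest is 19/4, so Row's best response is M.

M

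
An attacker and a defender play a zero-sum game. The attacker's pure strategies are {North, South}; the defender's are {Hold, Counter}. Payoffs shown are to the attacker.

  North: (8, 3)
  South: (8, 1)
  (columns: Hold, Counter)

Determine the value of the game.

Row minima: North → 3, South → 1; maximin = 3.
Column maxima: Hold → 8, Counter → 3; minimax = 3.
Since maximin = minimax = 3, there is a saddle point and the value is 3.

3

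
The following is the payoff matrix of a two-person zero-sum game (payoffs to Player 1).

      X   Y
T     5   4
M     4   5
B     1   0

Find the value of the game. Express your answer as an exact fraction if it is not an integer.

Row minima: T → 4, M → 4, B → 0; maximin = 4.
Column maxima: X → 5, Y → 5; minimax = 5.
4 ≠ 5, so there is no saddle point; optimal play is mixed.
B is strictly dominated by T, so Player 1 never plays it.
On the remaining 2×2 (T, M vs X, Y):
Let Player 1 play T with probability p. Expected payoff against X: 5p + 4(1−p) = p + 4; against Y: 4p + 5(1−p) = −p + 5.
Setting these equal: p + 4 = −p + 5 ⇒ 2p = 1 ⇒ p = 1/2, and the value is (1)·(1/2) + 4 = 9/2.
For Player 2: with q = P(X), equating T's and M's payoffs gives q + 4 = −q + 5 ⇒ q = 1/2.

9/2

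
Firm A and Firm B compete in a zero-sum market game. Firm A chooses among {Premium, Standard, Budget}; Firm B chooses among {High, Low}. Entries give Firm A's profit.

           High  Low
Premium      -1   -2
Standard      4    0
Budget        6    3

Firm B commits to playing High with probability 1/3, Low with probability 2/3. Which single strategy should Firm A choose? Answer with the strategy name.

Budget

Expected payoff of Premium: (1/3)·(-1) + (2/3)·(-2) = -5/3.
Expected payoff of Standard: (1/3)·4 + (2/3)·0 = 4/3.
Expected payoff of Budget: (1/3)·6 + (2/3)·3 = 4.
The largest is 4, so Firm A's best response is Budget.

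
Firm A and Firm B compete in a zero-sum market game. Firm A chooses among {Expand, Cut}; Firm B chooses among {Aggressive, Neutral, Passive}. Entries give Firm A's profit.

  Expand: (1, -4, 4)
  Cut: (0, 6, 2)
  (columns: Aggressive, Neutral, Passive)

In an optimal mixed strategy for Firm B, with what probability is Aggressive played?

10/11

Row minima: Expand → -4, Cut → 0; maximin = 0.
Column maxima: Aggressive → 1, Neutral → 6, Passive → 4; minimax = 1.
0 ≠ 1, so there is no saddle point; optimal play is mixed.
Passive is strictly dominated by Aggressive (it gives Firm A strictly more in every row), so Firm B never plays it.
On the remaining 2×2 (Expand, Cut vs Aggressive, Neutral):
Let Firm A play Expand with probability p. Expected payoff against Aggressive: 1p + 0(1−p) = p; against Neutral: (-4)p + 6(1−p) = −10p + 6.
Setting these equal: p = −10p + 6 ⇒ 11p = 6 ⇒ p = 6/11, and the value is (1)·(6/11) = 6/11.
For Firm B: with q = P(Aggressive), equating Expand's and Cut's payoffs gives 5q − 4 = −6q + 6 ⇒ q = 10/11.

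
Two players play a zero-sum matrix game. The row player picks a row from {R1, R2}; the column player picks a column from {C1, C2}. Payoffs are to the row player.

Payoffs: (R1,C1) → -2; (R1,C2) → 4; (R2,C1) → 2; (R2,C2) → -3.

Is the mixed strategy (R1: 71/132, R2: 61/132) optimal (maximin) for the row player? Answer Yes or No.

No

Against C1 this mix gives (71/132)·(-2) + (61/132)·2 = -5/33.
Against C2 this mix gives (71/132)·4 + (61/132)·(-3) = 101/132.
The column player will play C1, holding the row player to -5/33. Shifting weight toward the row that does better against C1 would raise this floor (the equalizing mix achieves 2/11 against both C1 and C2), so the proposed strategy is not optimal.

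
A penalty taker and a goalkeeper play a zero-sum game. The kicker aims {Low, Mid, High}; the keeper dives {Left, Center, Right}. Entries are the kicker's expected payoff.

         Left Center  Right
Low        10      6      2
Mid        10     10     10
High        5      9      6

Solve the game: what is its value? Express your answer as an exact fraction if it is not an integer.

10

Row minima: Low → 2, Mid → 10, High → 5; maximin = 10.
Column maxima: Left → 10, Center → 10, Right → 10; minimax = 10.
Since maximin = minimax = 10, there is a saddle point and the value is 10.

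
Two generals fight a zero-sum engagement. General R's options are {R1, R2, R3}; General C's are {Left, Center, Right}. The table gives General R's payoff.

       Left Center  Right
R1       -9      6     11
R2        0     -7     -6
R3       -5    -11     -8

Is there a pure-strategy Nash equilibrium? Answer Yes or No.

Row minima: R1 → -9, R2 → -7, R3 → -11; maximin = -7.
Column maxima: Left → 0, Center → 6, Right → 11; minimax = 0.
-7 ≠ 0, so no pure-strategy equilibrium exists.

No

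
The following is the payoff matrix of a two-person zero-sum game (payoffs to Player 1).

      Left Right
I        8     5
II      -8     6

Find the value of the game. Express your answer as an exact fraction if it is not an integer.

88/17

Row minima: I → 5, II → -8; maximin = 5.
Column maxima: Left → 8, Right → 6; minimax = 6.
5 ≠ 6, so there is no saddle point; optimal play is mixed.
Let Player 1 play I with probability p. Expected payoff against Left: 8p + (-8)(1−p) = 16p − 8; against Right: 5p + 6(1−p) = −p + 6.
Setting these equal: 16p − 8 = −p + 6 ⇒ 17p = 14 ⇒ p = 14/17, and the value is (16)·(14/17) − 8 = 88/17.
For Player 2: with q = P(Left), equating I's and II's payoffs gives 3q + 5 = −14q + 6 ⇒ q = 1/17.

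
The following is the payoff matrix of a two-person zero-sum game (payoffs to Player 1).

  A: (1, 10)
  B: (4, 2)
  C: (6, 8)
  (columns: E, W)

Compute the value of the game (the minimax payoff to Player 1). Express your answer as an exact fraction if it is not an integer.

6

Row minima: A → 1, B → 2, C → 6; maximin = 6.
Column maxima: E → 6, W → 10; minimax = 6.
Since maximin = minimax = 6, there is a saddle point and the value is 6.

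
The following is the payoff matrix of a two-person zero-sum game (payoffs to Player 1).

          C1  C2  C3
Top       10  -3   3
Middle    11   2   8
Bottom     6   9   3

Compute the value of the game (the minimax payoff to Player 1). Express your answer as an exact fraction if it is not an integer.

Row minima: Top → -3, Middle → 2, Bottom → 3; maximin = 3.
Column maxima: C1 → 11, C2 → 9, C3 → 8; minimax = 8.
3 ≠ 8, so there is no saddle point; optimal play is mixed.
Top is strictly dominated by Middle, so Player 1 never plays it.
C1 is strictly dominated by C3 (it gives Player 1 strictly more in every row), so Player 2 never plays it.
On the remaining 2×2 (Middle, Bottom vs C2, C3):
Let Player 1 play Middle with probability p. Expected payoff against C2: 2p + 9(1−p) = −7p + 9; against C3: 8p + 3(1−p) = 5p + 3.
Setting these equal: −7p + 9 = 5p + 3 ⇒ −12p = -6 ⇒ p = 1/2, and the value is (-7)·(1/2) + 9 = 11/2.
For Player 2: with q = P(C2), equating Middle's and Bottom's payoffs gives −6q + 8 = 6q + 3 ⇒ q = 5/12.

11/2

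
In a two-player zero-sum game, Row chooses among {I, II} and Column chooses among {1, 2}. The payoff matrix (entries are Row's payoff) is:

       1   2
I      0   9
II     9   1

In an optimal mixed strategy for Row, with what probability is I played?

Row minima: I → 0, II → 1; maximin = 1.
Column maxima: 1 → 9, 2 → 9; minimax = 9.
1 ≠ 9, so there is no saddle point; optimal play is mixed.
Let Row play I with probability p. Expected payoff against 1: 0p + 9(1−p) = −9p + 9; against 2: 9p + 1(1−p) = 8p + 1.
Setting these equal: −9p + 9 = 8p + 1 ⇒ −17p = -8 ⇒ p = 8/17, and the value is (-9)·(8/17) + 9 = 81/17.
For Column: with q = P(1), equating I's and II's payoffs gives −9q + 9 = 8q + 1 ⇒ q = 8/17.

8/17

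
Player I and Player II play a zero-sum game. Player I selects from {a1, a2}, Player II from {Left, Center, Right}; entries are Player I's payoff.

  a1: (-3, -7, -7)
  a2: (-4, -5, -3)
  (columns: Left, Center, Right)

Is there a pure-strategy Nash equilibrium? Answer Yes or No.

Yes

Row minima: a1 → -7, a2 → -5; maximin = -5.
Column maxima: Left → -3, Center → -5, Right → -3; minimax = -5.
maximin = minimax = -5, so a saddle point exists.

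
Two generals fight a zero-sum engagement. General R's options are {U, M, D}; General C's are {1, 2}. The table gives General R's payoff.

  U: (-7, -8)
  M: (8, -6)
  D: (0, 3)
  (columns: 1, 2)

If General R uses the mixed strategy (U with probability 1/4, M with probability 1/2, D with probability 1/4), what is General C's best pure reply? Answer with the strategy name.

If General C plays 1, General R's expected payoff is (1/4)·(-7) + (1/2)·8 + (1/4)·0 = 9/4.
If General C plays 2, General R's expected payoff is (1/4)·(-8) + (1/2)·(-6) + (1/4)·3 = -17/4.
General C minimizes General R's payoff; the smallest is -17/4, so the best response is 2.

2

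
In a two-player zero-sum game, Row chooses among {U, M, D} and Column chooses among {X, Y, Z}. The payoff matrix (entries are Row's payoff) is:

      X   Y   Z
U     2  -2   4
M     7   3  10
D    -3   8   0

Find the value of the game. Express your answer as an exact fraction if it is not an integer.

Row minima: U → -2, M → 3, D → -3; maximin = 3.
Column maxima: X → 7, Y → 8, Z → 10; minimax = 7.
3 ≠ 7, so there is no saddle point; optimal play is mixed.
U is strictly dominated by M, so Row never plays it.
Z is strictly dominated by X (it gives Row strictly more in every row), so Column never plays it.
On the remaining 2×2 (M, D vs X, Y):
Let Row play M with probability p. Expected payoff against X: 7p + (-3)(1−p) = 10p − 3; against Y: 3p + 8(1−p) = −5p + 8.
Setting these equal: 10p − 3 = −5p + 8 ⇒ 15p = 11 ⇒ p = 11/15, and the value is (10)·(11/15) − 3 = 13/3.
For Column: with q = P(X), equating M's and D's payoffs gives 4q + 3 = −11q + 8 ⇒ q = 1/3.

13/3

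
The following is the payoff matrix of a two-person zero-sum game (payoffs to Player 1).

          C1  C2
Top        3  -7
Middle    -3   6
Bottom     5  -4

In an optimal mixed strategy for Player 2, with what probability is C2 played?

Row minima: Top → -7, Middle → -3, Bottom → -4; maximin = -3.
Column maxima: C1 → 5, C2 → 6; minimax = 5.
-3 ≠ 5, so there is no saddle point; optimal play is mixed.
Top is strictly dominated by Bottom, so Player 1 never plays it.
On the remaining 2×2 (Middle, Bottom vs C1, C2):
Let Player 1 play Middle with probability p. Expected payoff against C1: (-3)p + 5(1−p) = −8p + 5; against C2: 6p + (-4)(1−p) = 10p − 4.
Setting these equal: −8p + 5 = 10p − 4 ⇒ −18p = -9 ⇒ p = 1/2, and the value is (-8)·(1/2) + 5 = 1.
For Player 2: with q = P(C1), equating Middle's and Bottom's payoffs gives −9q + 6 = 9q − 4 ⇒ q = 5/9.

4/9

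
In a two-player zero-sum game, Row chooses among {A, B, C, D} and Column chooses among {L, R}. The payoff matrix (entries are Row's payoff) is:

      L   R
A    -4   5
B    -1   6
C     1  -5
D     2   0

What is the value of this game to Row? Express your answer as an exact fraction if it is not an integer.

4/3

Row minima: A → -4, B → -1, C → -5, D → 0; maximin = 0.
Column maxima: L → 2, R → 6; minimax = 2.
0 ≠ 2, so there is no saddle point; optimal play is mixed.
A is strictly dominated by B, so Row never plays it.
C is strictly dominated by D, so Row never plays it.
On the remaining 2×2 (B, D vs L, R):
Let Row play B with probability p. Expected payoff against L: (-1)p + 2(1−p) = −3p + 2; against R: 6p + 0(1−p) = 6p.
Setting these equal: −3p + 2 = 6p ⇒ −9p = -2 ⇒ p = 2/9, and the value is (-3)·(2/9) + 2 = 4/3.
For Column: with q = P(L), equating B's and D's payoffs gives −7q + 6 = 2q ⇒ q = 2/3.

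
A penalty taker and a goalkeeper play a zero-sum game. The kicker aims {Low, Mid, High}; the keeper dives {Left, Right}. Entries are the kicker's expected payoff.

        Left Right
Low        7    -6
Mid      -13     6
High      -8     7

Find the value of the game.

Row minima: Low → -6, Mid → -13, High → -8; maximin = -6.
Column maxima: Left → 7, Right → 7; minimax = 7.
-6 ≠ 7, so there is no saddle point; optimal play is mixed.
Mid is strictly dominated by High, so the kicker never plays it.
On the remaining 2×2 (Low, High vs Left, Right):
Let the kicker play Low with probability p. Expected payoff against Left: 7p + (-8)(1−p) = 15p − 8; against Right: (-6)p + 7(1−p) = −13p + 7.
Setting these equal: 15p − 8 = −13p + 7 ⇒ 28p = 15 ⇒ p = 15/28, and the value is (15)·(15/28) − 8 = 1/28.
For the keeper: with q = P(Left), equating Low's and High's payoffs gives 13q − 6 = −15q + 7 ⇒ q = 13/28.

1/28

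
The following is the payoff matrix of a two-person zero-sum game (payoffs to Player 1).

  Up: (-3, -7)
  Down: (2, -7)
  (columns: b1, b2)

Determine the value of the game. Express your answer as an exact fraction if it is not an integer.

-7

Row minima: Up → -7, Down → -7; maximin = -7.
Column maxima: b1 → 2, b2 → -7; minimax = -7.
Since maximin = minimax = -7, there is a saddle point and the value is -7.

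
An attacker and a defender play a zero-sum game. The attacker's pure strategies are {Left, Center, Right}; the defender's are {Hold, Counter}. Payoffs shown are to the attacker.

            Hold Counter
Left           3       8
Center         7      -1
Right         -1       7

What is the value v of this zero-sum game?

59/13

Row minima: Left → 3, Center → -1, Right → -1; maximin = 3.
Column maxima: Hold → 7, Counter → 8; minimax = 7.
3 ≠ 7, so there is no saddle point; optimal play is mixed.
Right is strictly dominated by Left, so the attacker never plays it.
On the remaining 2×2 (Left, Center vs Hold, Counter):
Let the attacker play Left with probability p. Expected payoff against Hold: 3p + 7(1−p) = −4p + 7; against Counter: 8p + (-1)(1−p) = 9p − 1.
Setting these equal: −4p + 7 = 9p − 1 ⇒ −13p = -8 ⇒ p = 8/13, and the value is (-4)·(8/13) + 7 = 59/13.
For the defender: with q = P(Hold), equating Left's and Center's payoffs gives −5q + 8 = 8q − 1 ⇒ q = 9/13.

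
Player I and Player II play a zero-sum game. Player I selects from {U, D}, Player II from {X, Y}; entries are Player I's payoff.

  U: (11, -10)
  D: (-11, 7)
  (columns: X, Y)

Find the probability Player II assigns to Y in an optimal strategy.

Row minima: U → -10, D → -11; maximin = -10.
Column maxima: X → 11, Y → 7; minimax = 7.
-10 ≠ 7, so there is no saddle point; optimal play is mixed.
Let Player I play U with probability p. Expected payoff against X: 11p + (-11)(1−p) = 22p − 11; against Y: (-10)p + 7(1−p) = −17p + 7.
Setting these equal: 22p − 11 = −17p + 7 ⇒ 39p = 18 ⇒ p = 6/13, and the value is (22)·(6/13) − 11 = -11/13.
For Player II: with q = P(X), equating U's and D's payoffs gives 21q − 10 = −18q + 7 ⇒ q = 17/39.

22/39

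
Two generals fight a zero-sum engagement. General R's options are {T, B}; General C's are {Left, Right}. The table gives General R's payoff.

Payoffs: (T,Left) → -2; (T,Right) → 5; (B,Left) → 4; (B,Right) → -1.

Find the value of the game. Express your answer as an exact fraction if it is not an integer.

3/2

Row minima: T → -2, B → -1; maximin = -1.
Column maxima: Left → 4, Right → 5; minimax = 4.
-1 ≠ 4, so there is no saddle point; optimal play is mixed.
Let General R play T with probability p. Expected payoff against Left: (-2)p + 4(1−p) = −6p + 4; against Right: 5p + (-1)(1−p) = 6p − 1.
Setting these equal: −6p + 4 = 6p − 1 ⇒ −12p = -5 ⇒ p = 5/12, and the value is (-6)·(5/12) + 4 = 3/2.
For General C: with q = P(Left), equating T's and B's payoffs gives −7q + 5 = 5q − 1 ⇒ q = 1/2.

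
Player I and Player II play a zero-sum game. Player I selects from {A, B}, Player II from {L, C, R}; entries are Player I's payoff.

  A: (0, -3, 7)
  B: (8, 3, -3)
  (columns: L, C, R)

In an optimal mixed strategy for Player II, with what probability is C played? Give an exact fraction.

5/8

Row minima: A → -3, B → -3; maximin = -3.
Column maxima: L → 8, C → 3, R → 7; minimax = 3.
-3 ≠ 3, so there is no saddle point; optimal play is mixed.
L is strictly dominated by C (it gives Player I strictly more in every row), so Player II never plays it.
On the remaining 2×2 (A, B vs C, R):
Let Player I play A with probability p. Expected payoff against C: (-3)p + 3(1−p) = −6p + 3; against R: 7p + (-3)(1−p) = 10p − 3.
Setting these equal: −6p + 3 = 10p − 3 ⇒ −16p = -6 ⇒ p = 3/8, and the value is (-6)·(3/8) + 3 = 3/4.
For Player II: with q = P(C), equating A's and B's payoffs gives −10q + 7 = 6q − 3 ⇒ q = 5/8.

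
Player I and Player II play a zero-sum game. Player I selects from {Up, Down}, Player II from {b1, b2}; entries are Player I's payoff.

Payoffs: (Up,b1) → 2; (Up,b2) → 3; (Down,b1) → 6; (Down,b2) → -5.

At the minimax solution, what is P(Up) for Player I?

11/12

Row minima: Up → 2, Down → -5; maximin = 2.
Column maxima: b1 → 6, b2 → 3; minimax = 3.
2 ≠ 3, so there is no saddle point; optimal play is mixed.
Let Player I play Up with probability p. Expected payoff against b1: 2p + 6(1−p) = −4p + 6; against b2: 3p + (-5)(1−p) = 8p − 5.
Setting these equal: −4p + 6 = 8p − 5 ⇒ −12p = -11 ⇒ p = 11/12, and the value is (-4)·(11/12) + 6 = 7/3.
For Player II: with q = P(b1), equating Up's and Down's payoffs gives −q + 3 = 11q − 5 ⇒ q = 2/3.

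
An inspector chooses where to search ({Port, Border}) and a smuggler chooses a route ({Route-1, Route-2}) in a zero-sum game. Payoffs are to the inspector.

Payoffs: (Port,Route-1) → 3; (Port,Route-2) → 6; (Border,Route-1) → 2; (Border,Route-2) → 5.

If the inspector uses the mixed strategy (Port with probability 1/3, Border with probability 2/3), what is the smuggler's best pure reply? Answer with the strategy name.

Route-1

If the smuggler plays Route-1, the inspector's expected payoff is (1/3)·3 + (2/3)·2 = 7/3.
If the smuggler plays Route-2, the inspector's expected payoff is (1/3)·6 + (2/3)·5 = 16/3.
The smuggler minimizes the inspector's payoff; the smallest is 7/3, so the best response is Route-1.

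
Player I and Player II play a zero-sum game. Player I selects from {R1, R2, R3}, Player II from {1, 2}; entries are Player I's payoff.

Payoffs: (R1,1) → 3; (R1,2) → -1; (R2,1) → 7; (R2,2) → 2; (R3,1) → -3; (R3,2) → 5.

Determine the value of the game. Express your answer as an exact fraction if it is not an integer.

Row minima: R1 → -1, R2 → 2, R3 → -3; maximin = 2.
Column maxima: 1 → 7, 2 → 5; minimax = 5.
2 ≠ 5, so there is no saddle point; optimal play is mixed.
R1 is strictly dominated by R2, so Player I never plays it.
On the remaining 2×2 (R2, R3 vs 1, 2):
Let Player I play R2 with probability p. Expected payoff against 1: 7p + (-3)(1−p) = 10p − 3; against 2: 2p + 5(1−p) = −3p + 5.
Setting these equal: 10p − 3 = −3p + 5 ⇒ 13p = 8 ⇒ p = 8/13, and the value is (10)·(8/13) − 3 = 41/13.
For Player II: with q = P(1), equating R2's and R3's payoffs gives 5q + 2 = −8q + 5 ⇒ q = 3/13.

41/13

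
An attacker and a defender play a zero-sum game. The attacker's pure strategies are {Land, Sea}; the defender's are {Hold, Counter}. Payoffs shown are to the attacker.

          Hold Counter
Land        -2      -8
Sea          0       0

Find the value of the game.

0

Row minima: Land → -8, Sea → 0; maximin = 0.
Column maxima: Hold → 0, Counter → 0; minimax = 0.
Since maximin = minimax = 0, there is a saddle point and the value is 0.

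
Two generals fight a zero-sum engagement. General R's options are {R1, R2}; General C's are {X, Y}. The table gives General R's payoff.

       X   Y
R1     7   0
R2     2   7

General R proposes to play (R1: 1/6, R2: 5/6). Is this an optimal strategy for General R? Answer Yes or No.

No

Against X this mix gives (1/6)·7 + (5/6)·2 = 17/6.
Against Y this mix gives (1/6)·0 + (5/6)·7 = 35/6.
General C will play X, holding General R to 17/6. Shifting weight toward the row that does better against X would raise this floor (the equalizing mix achieves 49/12 against both X and Y), so the proposed strategy is not optimal.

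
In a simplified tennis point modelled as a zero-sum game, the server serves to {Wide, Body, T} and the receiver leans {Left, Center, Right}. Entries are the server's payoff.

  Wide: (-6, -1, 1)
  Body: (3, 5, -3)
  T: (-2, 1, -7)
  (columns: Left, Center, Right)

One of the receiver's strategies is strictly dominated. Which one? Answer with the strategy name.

Center

Left holds the server's payoff strictly below Center in every row: -6 < -1, 3 < 5, -2 < 1.
So Center is strictly dominated for the receiver.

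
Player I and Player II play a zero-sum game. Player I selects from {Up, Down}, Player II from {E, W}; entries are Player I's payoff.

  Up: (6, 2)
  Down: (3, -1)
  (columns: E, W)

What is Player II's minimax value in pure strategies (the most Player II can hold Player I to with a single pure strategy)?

Column maxima: E → 6, W → 2.
The smallest of these is 2.

2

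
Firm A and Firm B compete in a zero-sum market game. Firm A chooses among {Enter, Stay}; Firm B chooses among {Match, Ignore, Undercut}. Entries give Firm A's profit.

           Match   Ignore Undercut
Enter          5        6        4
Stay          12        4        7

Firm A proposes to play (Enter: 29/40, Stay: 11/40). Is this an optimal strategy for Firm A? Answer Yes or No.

No

Against Match this mix gives (29/40)·5 + (11/40)·12 = 277/40.
Against Ignore this mix gives (29/40)·6 + (11/40)·4 = 109/20.
Against Undercut this mix gives (29/40)·4 + (11/40)·7 = 193/40.
Firm B will play Undercut, holding Firm A to 193/40. Shifting weight toward the row that does better against Undercut would raise this floor (the equalizing mix achieves 26/5 against both Undercut and Ignore), so the proposed strategy is not optimal.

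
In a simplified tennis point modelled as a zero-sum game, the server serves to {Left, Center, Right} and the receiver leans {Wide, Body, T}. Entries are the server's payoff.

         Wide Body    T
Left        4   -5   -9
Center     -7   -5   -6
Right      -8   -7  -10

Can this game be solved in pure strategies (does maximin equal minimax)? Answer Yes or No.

Row minima: Left → -9, Center → -7, Right → -10; maximin = -7.
Column maxima: Wide → 4, Body → -5, T → -6; minimax = -6.
-7 ≠ -6, so no pure-strategy equilibrium exists.

No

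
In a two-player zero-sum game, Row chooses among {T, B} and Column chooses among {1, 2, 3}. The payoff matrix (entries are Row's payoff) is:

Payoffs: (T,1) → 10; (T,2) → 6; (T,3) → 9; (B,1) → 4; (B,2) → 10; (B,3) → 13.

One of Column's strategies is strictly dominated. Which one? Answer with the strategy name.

3

2 holds Row's payoff strictly below 3 in every row: 6 < 9, 10 < 13.
So 3 is strictly dominated for Column.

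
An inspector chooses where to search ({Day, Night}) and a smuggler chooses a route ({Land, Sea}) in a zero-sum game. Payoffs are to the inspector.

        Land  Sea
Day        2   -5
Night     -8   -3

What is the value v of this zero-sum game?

Row minima: Day → -5, Night → -8; maximin = -5.
Column maxima: Land → 2, Sea → -3; minimax = -3.
-5 ≠ -3, so there is no saddle point; optimal play is mixed.
Let the inspector play Day with probability p. Expected payoff against Land: 2p + (-8)(1−p) = 10p − 8; against Sea: (-5)p + (-3)(1−p) = −2p − 3.
Setting these equal: 10p − 8 = −2p − 3 ⇒ 12p = 5 ⇒ p = 5/12, and the value is (10)·(5/12) − 8 = -23/6.
For the smuggler: with q = P(Land), equating Day's and Night's payoffs gives 7q − 5 = −5q − 3 ⇒ q = 1/6.

-23/6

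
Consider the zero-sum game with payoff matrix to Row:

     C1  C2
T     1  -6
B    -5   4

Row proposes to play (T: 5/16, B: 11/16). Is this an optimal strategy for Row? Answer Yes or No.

No

Against C1 this mix gives (5/16)·1 + (11/16)·(-5) = -25/8.
Against C2 this mix gives (5/16)·(-6) + (11/16)·4 = 7/8.
Column will play C1, holding Row to -25/8. Shifting weight toward the row that does better against C1 would raise this floor (the equalizing mix achieves -13/8 against both C1 and C2), so the proposed strategy is not optimal.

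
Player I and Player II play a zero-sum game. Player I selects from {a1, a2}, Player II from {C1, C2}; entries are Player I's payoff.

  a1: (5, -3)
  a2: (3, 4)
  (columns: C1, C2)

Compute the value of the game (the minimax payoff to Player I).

Row minima: a1 → -3, a2 → 3; maximin = 3.
Column maxima: C1 → 5, C2 → 4; minimax = 4.
3 ≠ 4, so there is no saddle point; optimal play is mixed.
Let Player I play a1 with probability p. Expected payoff against C1: 5p + 3(1−p) = 2p + 3; against C2: (-3)p + 4(1−p) = −7p + 4.
Setting these equal: 2p + 3 = −7p + 4 ⇒ 9p = 1 ⇒ p = 1/9, and the value is (2)·(1/9) + 3 = 29/9.
For Player II: with q = P(C1), equating a1's and a2's payoffs gives 8q − 3 = −q + 4 ⇒ q = 7/9.

29/9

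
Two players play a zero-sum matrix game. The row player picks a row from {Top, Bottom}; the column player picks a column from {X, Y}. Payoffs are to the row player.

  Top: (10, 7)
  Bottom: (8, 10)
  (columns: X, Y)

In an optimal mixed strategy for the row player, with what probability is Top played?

Row minima: Top → 7, Bottom → 8; maximin = 8.
Column maxima: X → 10, Y → 10; minimax = 10.
8 ≠ 10, so there is no saddle point; optimal play is mixed.
Let the row player play Top with probability p. Expected payoff against X: 10p + 8(1−p) = 2p + 8; against Y: 7p + 10(1−p) = −3p + 10.
Setting these equal: 2p + 8 = −3p + 10 ⇒ 5p = 2 ⇒ p = 2/5, and the value is (2)·(2/5) + 8 = 44/5.
For the column player: with q = P(X), equating Top's and Bottom's payoffs gives 3q + 7 = −2q + 10 ⇒ q = 3/5.

2/5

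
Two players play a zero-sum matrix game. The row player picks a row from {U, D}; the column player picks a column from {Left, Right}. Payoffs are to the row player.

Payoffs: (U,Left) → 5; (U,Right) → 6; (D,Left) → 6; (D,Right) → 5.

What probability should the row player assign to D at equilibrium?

1/2

Row minima: U → 5, D → 5; maximin = 5.
Column maxima: Left → 6, Right → 6; minimax = 6.
5 ≠ 6, so there is no saddle point; optimal play is mixed.
Let the row player play U with probability p. Expected payoff against Left: 5p + 6(1−p) = −p + 6; against Right: 6p + 5(1−p) = p + 5.
Setting these equal: −p + 6 = p + 5 ⇒ −2p = -1 ⇒ p = 1/2, and the value is (-1)·(1/2) + 6 = 11/2.
For the column player: with q = P(Left), equating U's and D's payoffs gives −q + 6 = q + 5 ⇒ q = 1/2.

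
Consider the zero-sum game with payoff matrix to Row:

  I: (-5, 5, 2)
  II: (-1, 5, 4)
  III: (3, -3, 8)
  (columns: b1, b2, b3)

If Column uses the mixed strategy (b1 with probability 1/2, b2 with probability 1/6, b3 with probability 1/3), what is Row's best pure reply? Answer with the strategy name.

III

Expected payoff of I: (1/2)·(-5) + (1/6)·5 + (1/3)·2 = -1.
Expected payoff of II: (1/2)·(-1) + (1/6)·5 + (1/3)·4 = 5/3.
Expected payoff of III: (1/2)·3 + (1/6)·(-3) + (1/3)·8 = 11/3.
The largest is 11/3, so Row's best response is III.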